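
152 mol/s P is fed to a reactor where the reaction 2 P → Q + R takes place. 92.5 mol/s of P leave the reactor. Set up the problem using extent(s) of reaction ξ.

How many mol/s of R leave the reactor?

For P: n = n₀ − 2ξ → 92.5 = 152 − 2ξ, giving ξ = 29.75 mol/s.
Outlet amounts (n = n₀ + ν ξ):
  P: 152 − 2(29.75) = 92.5
  Q: 0 + 1(29.75) = 29.75
  R: 0 + 1(29.75) = 29.75

29.8 mol/s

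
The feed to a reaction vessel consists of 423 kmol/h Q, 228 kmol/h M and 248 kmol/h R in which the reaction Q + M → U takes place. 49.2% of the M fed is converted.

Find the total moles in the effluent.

M reacted = 0.492 × 228 = 112.2 kmol/h; ν_M = −1, so ξ = 112.2/1 = 112.2 kmol/h.
Outlet amounts (n = n₀ + ν ξ):
  Q: 423 − 1(112.2) = 310.8
  M: 228 − 1(112.2) = 115.8
  U: 0 + 1(112.2) = 112.2
  R: 248 (inert)
Total out = 310.8 + 115.8 + 112.2 + 248 = 786.8 kmol/h.

787 kmol/h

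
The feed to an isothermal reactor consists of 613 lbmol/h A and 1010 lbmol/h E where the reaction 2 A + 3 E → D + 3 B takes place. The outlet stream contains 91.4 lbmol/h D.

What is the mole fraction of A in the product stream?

For D: n = n₀ + 1ξ → 91.4 = 0 + 1ξ, giving ξ = 91.4 lbmol/h.
Outlet amounts (n = n₀ + ν ξ):
  A: 613 − 2(91.4) = 430.2
  E: 1010 − 3(91.4) = 735.8
  D: 0 + 1(91.4) = 91.4
  B: 0 + 3(91.4) = 274.2
Total out = 1532 lbmol/h; y_A = 430.2 / 1532 = 0.2809.

0.281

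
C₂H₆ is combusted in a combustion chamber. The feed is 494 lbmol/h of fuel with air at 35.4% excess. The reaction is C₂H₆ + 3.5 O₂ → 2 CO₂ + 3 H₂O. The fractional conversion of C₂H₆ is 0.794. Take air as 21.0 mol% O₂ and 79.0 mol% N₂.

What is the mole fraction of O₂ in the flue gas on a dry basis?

0.0908

Stoichiometric O₂ = 3.5 × 494 = 1729 lbmol/h; O₂ fed = 1729 × 1.354 = 2341 lbmol/h.
N₂ fed = 2341 × 79/21 = 8807 lbmol/h.
Fuel reacted = 0.794 × 494 → ξ = 392.2 lbmol/h.
Outlet (n = n₀ + ν ξ):
  C₂H₆: 494 − 1(392.2) = 101.8
  O₂: 2341 − 3.5(392.2) = 968.2
  N₂: 8807 (inert)
  CO₂: 0 + 2(392.2) = 784.5
  H₂O: 0 + 3(392.2) = 1177
Dry total = 10660 lbmol/h; y_O₂ (dry) = 968.2 / 10660 = 0.09082.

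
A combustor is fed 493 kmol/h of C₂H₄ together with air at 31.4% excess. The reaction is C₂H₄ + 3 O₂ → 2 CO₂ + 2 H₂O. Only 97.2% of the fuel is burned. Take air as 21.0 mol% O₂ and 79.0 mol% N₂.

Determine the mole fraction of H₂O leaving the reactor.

Stoichiometric O₂ = 3 × 493 = 1479 kmol/h; O₂ fed = 1479 × 1.314 = 1943 kmol/h.
N₂ fed = 1943 × 79/21 = 7311 kmol/h.
Fuel reacted = 0.972 × 493 → ξ = 479.2 kmol/h.
Outlet (n = n₀ + ν ξ):
  C₂H₄: 493 − 1(479.2) = 13.8
  O₂: 1943 − 3(479.2) = 505.8
  N₂: 7311 (inert)
  CO₂: 0 + 2(479.2) = 958.4
  H₂O: 0 + 2(479.2) = 958.4
Total out = 9747 kmol/h; y_H₂O = 958.4 / 9747 = 0.09832.

0.0983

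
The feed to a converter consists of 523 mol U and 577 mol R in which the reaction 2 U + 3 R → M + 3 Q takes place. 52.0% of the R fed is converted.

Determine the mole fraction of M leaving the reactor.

0.1

R reacted = 0.52 × 577 = 300 mol; ν_R = −3, so ξ = 300/3 = 100 mol.
Outlet amounts (n = n₀ + ν ξ):
  U: 523 − 2(100) = 323
  R: 577 − 3(100) = 277
  M: 0 + 1(100) = 100
  Q: 0 + 3(100) = 300
Total out = 1000 mol; y_M = 100 / 1000 = 0.1.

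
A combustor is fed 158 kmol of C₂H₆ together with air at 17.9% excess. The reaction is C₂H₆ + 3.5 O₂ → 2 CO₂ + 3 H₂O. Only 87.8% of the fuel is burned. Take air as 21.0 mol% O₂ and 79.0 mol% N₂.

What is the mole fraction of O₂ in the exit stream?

0.05

Stoichiometric O₂ = 3.5 × 158 = 553 kmol; O₂ fed = 553 × 1.179 = 652 kmol.
N₂ fed = 652 × 79/21 = 2453 kmol.
Fuel reacted = 0.878 × 158 → ξ = 138.7 kmol.
Outlet (n = n₀ + ν ξ):
  C₂H₆: 158 − 1(138.7) = 19.28
  O₂: 652 − 3.5(138.7) = 166.5
  N₂: 2453 (inert)
  CO₂: 0 + 2(138.7) = 277.4
  H₂O: 0 + 3(138.7) = 416.2
Total out = 3332 kmol; y_O₂ = 166.5 / 3332 = 0.04995.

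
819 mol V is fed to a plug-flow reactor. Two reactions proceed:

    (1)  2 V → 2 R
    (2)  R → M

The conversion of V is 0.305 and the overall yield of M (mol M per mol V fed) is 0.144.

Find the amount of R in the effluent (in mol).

Conversion of V: V consumed = 2ξ₁ = 0.305 × 819 → ξ₁ = 124.9 mol.
Yield of M: 1ξ₂ / 819 = 0.144 → ξ₂ = 117.9 mol.
Outlet amounts (n = n₀ + Σ ν·ξ):
  V: 819 − 2(124.9) = 569.2
  R: 0 + 2(124.9) − 1(117.9) = 131.9
  M: 0 + 1(117.9) = 117.9

132 mol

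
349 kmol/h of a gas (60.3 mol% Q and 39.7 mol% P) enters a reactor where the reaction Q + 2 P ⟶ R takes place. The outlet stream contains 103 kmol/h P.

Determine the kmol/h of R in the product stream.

For P: n = n₀ − 2ξ → 103 = 138.6 − 2ξ, giving ξ = 17.78 kmol/h.
Outlet amounts (n = n₀ + ν ξ):
  Q: 210.4 − 1(17.78) = 192.7
  P: 138.6 − 2(17.78) = 103
  R: 0 + 1(17.78) = 17.78

17.8 kmol/h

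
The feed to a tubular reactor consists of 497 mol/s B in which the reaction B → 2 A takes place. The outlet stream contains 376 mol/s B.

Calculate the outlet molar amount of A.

For B: n = n₀ − 1ξ → 376 = 497 − 1ξ, giving ξ = 121 mol/s.
Outlet amounts (n = n₀ + ν ξ):
  B: 497 − 1(121) = 376
  A: 0 + 2(121) = 242

242 mol/s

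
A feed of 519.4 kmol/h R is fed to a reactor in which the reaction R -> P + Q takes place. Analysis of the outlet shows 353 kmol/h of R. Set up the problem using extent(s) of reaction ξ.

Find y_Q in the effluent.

For R: n = n₀ − 1ξ → 353 = 519.4 − 1ξ, giving ξ = 166.4 kmol/h.
Outlet amounts (n = n₀ + ν ξ):
  R: 519.4 − 1(166.4) = 353
  P: 0 + 1(166.4) = 166.4
  Q: 0 + 1(166.4) = 166.4
Total out = 685.8 kmol/h; y_Q = 166.4 / 685.8 = 0.2426.

0.243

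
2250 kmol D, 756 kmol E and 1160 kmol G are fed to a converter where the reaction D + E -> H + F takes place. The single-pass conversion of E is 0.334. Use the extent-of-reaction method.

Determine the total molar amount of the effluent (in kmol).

4170 kmol

E reacted = 0.334 × 756 = 252.5 kmol; ν_E = −1, so ξ = 252.5/1 = 252.5 kmol.
Outlet amounts (n = n₀ + ν ξ):
  D: 2250 − 1(252.5) = 1997
  E: 756 − 1(252.5) = 503.5
  H: 0 + 1(252.5) = 252.5
  F: 0 + 1(252.5) = 252.5
  G: 1160 (inert)
Total out = 1997 + 503.5 + 252.5 + 252.5 + 1160 = 4166 kmol.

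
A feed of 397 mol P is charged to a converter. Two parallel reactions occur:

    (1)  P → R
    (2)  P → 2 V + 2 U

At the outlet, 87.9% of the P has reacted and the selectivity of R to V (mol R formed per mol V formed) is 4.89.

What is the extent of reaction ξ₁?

Conversion of P: P consumed = 0.879 × 397 = 349 mol = 1ξ₁ + 1ξ₂.
Selectivity: 1ξ₁ / (2ξ₂) = 4.89 → ξ₁ = 9.78 ξ₂.
Substitute: (1·9.78 + 1) ξ₂ = 349 → ξ₂ = 32.37 mol, ξ₁ = 316.6 mol.
Outlet amounts (n = n₀ + Σ ν·ξ):
  P: 397 − 1(316.6) − 1(32.37) = 48.04
  R: 0 + 1(316.6) = 316.6
  V: 0 + 2(32.37) = 64.74
  U: 0 + 2(32.37) = 64.74

ξ₁ = 317 mol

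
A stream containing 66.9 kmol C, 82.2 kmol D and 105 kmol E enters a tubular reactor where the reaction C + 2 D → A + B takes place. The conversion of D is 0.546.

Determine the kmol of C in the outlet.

44.5 kmol

D reacted = 0.546 × 82.2 = 44.88 kmol; ν_D = −2, so ξ = 44.88/2 = 22.44 kmol.
Outlet amounts (n = n₀ + ν ξ):
  C: 66.9 − 1(22.44) = 44.46
  D: 82.2 − 2(22.44) = 37.32
  A: 0 + 1(22.44) = 22.44
  B: 0 + 1(22.44) = 22.44
  E: 105 (inert)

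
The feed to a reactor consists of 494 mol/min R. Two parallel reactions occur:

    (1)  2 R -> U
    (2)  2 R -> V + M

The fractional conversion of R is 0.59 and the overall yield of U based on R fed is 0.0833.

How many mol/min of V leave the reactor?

Yield of U: 1ξ₁ / 494 = 0.0833 → ξ₁ = 41.15 mol/min.
Conversion of R: 2ξ₁ + 2ξ₂ = 0.59 × 494 = 291.5 → ξ₂ = 104.6 mol/min.
Outlet amounts (n = n₀ + Σ ν·ξ):
  R: 494 − 2(41.15) − 2(104.6) = 202.5
  U: 0 + 1(41.15) = 41.15
  V: 0 + 1(104.6) = 104.6
  M: 0 + 1(104.6) = 104.6

105 mol/min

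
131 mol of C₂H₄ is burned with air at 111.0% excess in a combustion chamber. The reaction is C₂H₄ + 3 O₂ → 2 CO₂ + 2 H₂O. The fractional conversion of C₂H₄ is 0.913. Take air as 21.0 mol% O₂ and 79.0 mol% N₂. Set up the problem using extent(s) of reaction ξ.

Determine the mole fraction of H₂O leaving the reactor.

0.0586

Stoichiometric O₂ = 3 × 131 = 393 mol; O₂ fed = 393 × 2.110 = 829.2 mol.
N₂ fed = 829.2 × 79/21 = 3119 mol.
Fuel reacted = 0.913 × 131 → ξ = 119.6 mol.
Outlet (n = n₀ + ν ξ):
  C₂H₄: 131 − 1(119.6) = 11.4
  O₂: 829.2 − 3(119.6) = 470.4
  N₂: 3119 (inert)
  CO₂: 0 + 2(119.6) = 239.2
  H₂O: 0 + 2(119.6) = 239.2
Total out = 4080 mol; y_H₂O = 239.2 / 4080 = 0.05863.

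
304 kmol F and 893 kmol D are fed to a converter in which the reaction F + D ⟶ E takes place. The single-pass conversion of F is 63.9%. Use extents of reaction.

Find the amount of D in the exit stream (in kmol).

699 kmol

F reacted = 0.639 × 304 = 194.3 kmol; ν_F = −1, so ξ = 194.3/1 = 194.3 kmol.
Outlet amounts (n = n₀ + ν ξ):
  F: 304 − 1(194.3) = 109.7
  D: 893 − 1(194.3) = 698.7
  E: 0 + 1(194.3) = 194.3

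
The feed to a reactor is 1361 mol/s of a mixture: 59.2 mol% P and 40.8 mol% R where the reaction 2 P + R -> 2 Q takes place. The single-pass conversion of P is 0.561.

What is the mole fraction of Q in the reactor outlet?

0.398

P reacted = 0.561 × 805.7 = 452 mol/s; ν_P = −2, so ξ = 452/2 = 226 mol/s.
Outlet amounts (n = n₀ + ν ξ):
  P: 805.7 − 2(226) = 353.7
  R: 555.3 − 1(226) = 329.3
  Q: 0 + 2(226) = 452
Total out = 1135 mol/s; y_Q = 452 / 1135 = 0.3982.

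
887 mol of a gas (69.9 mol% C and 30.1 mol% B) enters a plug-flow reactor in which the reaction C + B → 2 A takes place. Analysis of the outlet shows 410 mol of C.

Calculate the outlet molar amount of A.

For C: n = n₀ − 1ξ → 410 = 620 − 1ξ, giving ξ = 210 mol.
Outlet amounts (n = n₀ + ν ξ):
  C: 620 − 1(210) = 410
  B: 267 − 1(210) = 56.97
  A: 0 + 2(210) = 420

420 mol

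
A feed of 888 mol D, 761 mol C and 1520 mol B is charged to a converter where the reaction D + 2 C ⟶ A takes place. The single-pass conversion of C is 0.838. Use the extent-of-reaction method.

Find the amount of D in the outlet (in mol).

C reacted = 0.838 × 761 = 637.7 mol; ν_C = −2, so ξ = 637.7/2 = 318.9 mol.
Outlet amounts (n = n₀ + ν ξ):
  D: 888 − 1(318.9) = 569.1
  C: 761 − 2(318.9) = 123.3
  A: 0 + 1(318.9) = 318.9
  B: 1520 (inert)

569 mol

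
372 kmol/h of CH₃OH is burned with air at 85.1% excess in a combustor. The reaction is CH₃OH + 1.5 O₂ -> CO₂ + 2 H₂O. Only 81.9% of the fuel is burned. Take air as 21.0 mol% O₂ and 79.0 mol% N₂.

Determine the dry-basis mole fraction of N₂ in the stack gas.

0.804

Stoichiometric O₂ = 1.5 × 372 = 558 kmol/h; O₂ fed = 558 × 1.851 = 1033 kmol/h.
N₂ fed = 1033 × 79/21 = 3886 kmol/h.
Fuel reacted = 0.819 × 372 → ξ = 304.7 kmol/h.
Outlet (n = n₀ + ν ξ):
  CH₃OH: 372 − 1(304.7) = 67.33
  O₂: 1033 − 1.5(304.7) = 575.9
  N₂: 3886 (inert)
  CO₂: 0 + 1(304.7) = 304.7
  H₂O: 0 + 2(304.7) = 609.3
Dry total = 4833 kmol/h; y_N₂ (dry) = 3886 / 4833 = 0.8039.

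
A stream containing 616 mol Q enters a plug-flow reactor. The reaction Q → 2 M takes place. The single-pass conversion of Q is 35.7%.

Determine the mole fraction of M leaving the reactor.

0.526

Q reacted = 0.357 × 616 = 219.9 mol; ν_Q = −1, so ξ = 219.9/1 = 219.9 mol.
Outlet amounts (n = n₀ + ν ξ):
  Q: 616 − 1(219.9) = 396.1
  M: 0 + 2(219.9) = 439.8
Total out = 835.9 mol; y_M = 439.8 / 835.9 = 0.5262.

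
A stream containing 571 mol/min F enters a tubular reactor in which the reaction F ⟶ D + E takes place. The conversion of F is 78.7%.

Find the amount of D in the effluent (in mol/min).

F reacted = 0.787 × 571 = 449.4 mol/min; ν_F = −1, so ξ = 449.4/1 = 449.4 mol/min.
Outlet amounts (n = n₀ + ν ξ):
  F: 571 − 1(449.4) = 121.6
  D: 0 + 1(449.4) = 449.4
  E: 0 + 1(449.4) = 449.4

449 mol/min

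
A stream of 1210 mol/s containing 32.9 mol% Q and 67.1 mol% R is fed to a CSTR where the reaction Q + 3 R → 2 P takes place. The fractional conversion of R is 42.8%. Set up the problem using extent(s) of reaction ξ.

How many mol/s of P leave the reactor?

R reacted = 0.428 × 811.9 = 347.5 mol/s; ν_R = −3, so ξ = 347.5/3 = 115.8 mol/s.
Outlet amounts (n = n₀ + ν ξ):
  Q: 398.1 − 1(115.8) = 282.3
  R: 811.9 − 3(115.8) = 464.4
  P: 0 + 2(115.8) = 231.7

232 mol/s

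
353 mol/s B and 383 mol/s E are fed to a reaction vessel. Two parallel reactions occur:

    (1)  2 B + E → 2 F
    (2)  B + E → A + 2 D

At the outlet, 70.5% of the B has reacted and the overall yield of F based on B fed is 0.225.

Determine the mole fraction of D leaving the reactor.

Yield of F: 2ξ₁ / 353 = 0.225 → ξ₁ = 39.71 mol/s.
Conversion of B: 2ξ₁ + 1ξ₂ = 0.705 × 353 = 248.9 → ξ₂ = 169.4 mol/s.
Outlet amounts (n = n₀ + Σ ν·ξ):
  B: 353 − 2(39.71) − 1(169.4) = 104.1
  E: 383 − 1(39.71) − 1(169.4) = 173.8
  F: 0 + 2(39.71) = 79.42
  A: 0 + 1(169.4) = 169.4
  D: 0 + 2(169.4) = 338.9
Total out = 865.7 mol/s; y_D = 338.9 / 865.7 = 0.3914.

0.391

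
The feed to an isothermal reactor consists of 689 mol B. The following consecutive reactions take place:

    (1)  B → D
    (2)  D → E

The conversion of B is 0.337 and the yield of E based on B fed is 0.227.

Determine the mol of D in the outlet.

Conversion of B: B consumed = 1ξ₁ = 0.337 × 689 → ξ₁ = 232.2 mol.
Yield of E: 1ξ₂ / 689 = 0.227 → ξ₂ = 156.4 mol.
Outlet amounts (n = n₀ + Σ ν·ξ):
  B: 689 − 1(232.2) = 456.8
  D: 0 + 1(232.2) − 1(156.4) = 75.79
  E: 0 + 1(156.4) = 156.4

75.8 mol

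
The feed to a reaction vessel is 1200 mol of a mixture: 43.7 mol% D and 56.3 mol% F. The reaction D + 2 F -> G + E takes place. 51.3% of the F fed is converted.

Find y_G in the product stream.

0.169

F reacted = 0.513 × 675.6 = 346.6 mol; ν_F = −2, so ξ = 346.6/2 = 173.3 mol.
Outlet amounts (n = n₀ + ν ξ):
  D: 524.4 − 1(173.3) = 351.1
  F: 675.6 − 2(173.3) = 329
  G: 0 + 1(173.3) = 173.3
  E: 0 + 1(173.3) = 173.3
Total out = 1027 mol; y_G = 173.3 / 1027 = 0.1688.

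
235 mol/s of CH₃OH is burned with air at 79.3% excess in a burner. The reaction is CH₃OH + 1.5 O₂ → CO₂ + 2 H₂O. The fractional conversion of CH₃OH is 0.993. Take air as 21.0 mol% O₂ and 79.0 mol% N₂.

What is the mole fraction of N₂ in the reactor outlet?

0.707

Stoichiometric O₂ = 1.5 × 235 = 352.5 mol/s; O₂ fed = 352.5 × 1.793 = 632 mol/s.
N₂ fed = 632 × 79/21 = 2378 mol/s.
Fuel reacted = 0.993 × 235 → ξ = 233.4 mol/s.
Outlet (n = n₀ + ν ξ):
  CH₃OH: 235 − 1(233.4) = 1.645
  O₂: 632 − 1.5(233.4) = 282
  N₂: 2378 (inert)
  CO₂: 0 + 1(233.4) = 233.4
  H₂O: 0 + 2(233.4) = 466.7
Total out = 3361 mol/s; y_N₂ = 2378 / 3361 = 0.7073.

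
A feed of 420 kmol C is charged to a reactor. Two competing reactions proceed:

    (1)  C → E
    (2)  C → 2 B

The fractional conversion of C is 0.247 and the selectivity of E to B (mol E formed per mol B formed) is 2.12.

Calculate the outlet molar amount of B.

39.6 kmol

Conversion of C: C consumed = 0.247 × 420 = 103.7 kmol = 1ξ₁ + 1ξ₂.
Selectivity: 1ξ₁ / (2ξ₂) = 2.12 → ξ₁ = 4.24 ξ₂.
Substitute: (1·4.24 + 1) ξ₂ = 103.7 → ξ₂ = 19.8 kmol, ξ₁ = 83.94 kmol.
Outlet amounts (n = n₀ + Σ ν·ξ):
  C: 420 − 1(83.94) − 1(19.8) = 316.3
  E: 0 + 1(83.94) = 83.94
  B: 0 + 2(19.8) = 39.6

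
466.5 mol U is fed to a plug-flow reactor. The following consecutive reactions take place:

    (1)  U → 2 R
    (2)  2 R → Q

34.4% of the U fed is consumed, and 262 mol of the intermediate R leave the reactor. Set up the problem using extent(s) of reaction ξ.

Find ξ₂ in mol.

Conversion of U: U consumed = 1ξ₁ = 0.344 × 466.5 → ξ₁ = 160.5 mol.
R balance: n_R = 0 + 2ξ₁ − 2ξ₂ = 262 → ξ₂ = (2·160.5 − 262)/2 = 29.48 mol.
Outlet amounts (n = n₀ + Σ ν·ξ):
  U: 466.5 − 1(160.5) = 306
  R: 0 + 2(160.5) − 2(29.48) = 262
  Q: 0 + 1(29.48) = 29.48

ξ₂ = 29.5 mol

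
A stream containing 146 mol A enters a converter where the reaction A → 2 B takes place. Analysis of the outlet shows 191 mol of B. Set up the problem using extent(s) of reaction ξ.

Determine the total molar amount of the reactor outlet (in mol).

242 mol

For B: n = n₀ + 2ξ → 191 = 0 + 2ξ, giving ξ = 95.5 mol.
Outlet amounts (n = n₀ + ν ξ):
  A: 146 − 1(95.5) = 50.5
  B: 0 + 2(95.5) = 191
Total out = 50.5 + 191 = 241.5 mol.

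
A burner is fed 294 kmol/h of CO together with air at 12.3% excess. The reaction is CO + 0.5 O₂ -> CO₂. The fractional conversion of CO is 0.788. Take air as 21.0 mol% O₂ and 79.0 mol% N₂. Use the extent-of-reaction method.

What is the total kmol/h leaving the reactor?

Stoichiometric O₂ = 0.5 × 294 = 147 kmol/h; O₂ fed = 147 × 1.123 = 165.1 kmol/h.
N₂ fed = 165.1 × 79/21 = 621 kmol/h.
Fuel reacted = 0.788 × 294 → ξ = 231.7 kmol/h.
Outlet (n = n₀ + ν ξ):
  CO: 294 − 1(231.7) = 62.33
  O₂: 165.1 − 0.5(231.7) = 49.24
  N₂: 621 (inert)
  CO₂: 0 + 1(231.7) = 231.7
Total out = 62.33 + 49.24 + 621 + 231.7 = 964.3 kmol/h.

964 kmol/h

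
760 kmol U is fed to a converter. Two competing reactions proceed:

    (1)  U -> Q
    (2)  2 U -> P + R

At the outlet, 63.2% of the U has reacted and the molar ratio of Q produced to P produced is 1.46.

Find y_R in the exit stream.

0.183

Conversion of U: U consumed = 0.632 × 760 = 480.3 kmol = 1ξ₁ + 2ξ₂.
Selectivity: 1ξ₁ / (1ξ₂) = 1.46 → ξ₁ = 1.46 ξ₂.
Substitute: (1·1.46 + 2) ξ₂ = 480.3 → ξ₂ = 138.8 kmol, ξ₁ = 202.7 kmol.
Outlet amounts (n = n₀ + Σ ν·ξ):
  U: 760 − 1(202.7) − 2(138.8) = 279.7
  Q: 0 + 1(202.7) = 202.7
  P: 0 + 1(138.8) = 138.8
  R: 0 + 1(138.8) = 138.8
Total out = 760 kmol; y_R = 138.8 / 760 = 0.1827.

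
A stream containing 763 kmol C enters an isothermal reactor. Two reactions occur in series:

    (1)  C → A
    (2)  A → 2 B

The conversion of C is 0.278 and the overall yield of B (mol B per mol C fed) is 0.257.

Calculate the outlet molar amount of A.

Conversion of C: C consumed = 1ξ₁ = 0.278 × 763 → ξ₁ = 212.1 kmol.
Yield of B: 2ξ₂ / 763 = 0.257 → ξ₂ = 98.05 kmol.
Outlet amounts (n = n₀ + Σ ν·ξ):
  C: 763 − 1(212.1) = 550.9
  A: 0 + 1(212.1) − 1(98.05) = 114.1
  B: 0 + 2(98.05) = 196.1

114 kmol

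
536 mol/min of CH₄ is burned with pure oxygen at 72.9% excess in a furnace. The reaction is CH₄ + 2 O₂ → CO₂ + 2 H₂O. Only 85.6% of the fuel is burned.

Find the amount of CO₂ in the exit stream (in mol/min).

459 mol/min

Stoichiometric O₂ = 2 × 536 = 1072 mol/min; O₂ fed = 1072 × 1.729 = 1853 mol/min.
Fuel reacted = 0.856 × 536 → ξ = 458.8 mol/min.
Outlet (n = n₀ + ν ξ):
  CH₄: 536 − 1(458.8) = 77.18
  O₂: 1853 − 2(458.8) = 935.9
  CO₂: 0 + 1(458.8) = 458.8
  H₂O: 0 + 2(458.8) = 917.6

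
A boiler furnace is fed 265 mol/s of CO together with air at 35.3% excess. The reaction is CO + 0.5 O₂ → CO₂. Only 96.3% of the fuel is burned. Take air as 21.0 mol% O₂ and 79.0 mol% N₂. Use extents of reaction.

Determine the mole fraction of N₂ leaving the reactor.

Stoichiometric O₂ = 0.5 × 265 = 132.5 mol/s; O₂ fed = 132.5 × 1.353 = 179.3 mol/s.
N₂ fed = 179.3 × 79/21 = 674.4 mol/s.
Fuel reacted = 0.963 × 265 → ξ = 255.2 mol/s.
Outlet (n = n₀ + ν ξ):
  CO: 265 − 1(255.2) = 9.805
  O₂: 179.3 − 0.5(255.2) = 51.68
  N₂: 674.4 (inert)
  CO₂: 0 + 1(255.2) = 255.2
Total out = 991.1 mol/s; y_N₂ = 674.4 / 991.1 = 0.6805.

0.68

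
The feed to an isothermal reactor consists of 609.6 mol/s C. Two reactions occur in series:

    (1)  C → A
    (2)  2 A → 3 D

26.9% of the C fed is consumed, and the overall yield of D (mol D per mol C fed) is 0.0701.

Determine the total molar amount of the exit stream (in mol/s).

Conversion of C: C consumed = 1ξ₁ = 0.269 × 609.6 → ξ₁ = 164 mol/s.
Yield of D: 3ξ₂ / 609.6 = 0.0701 → ξ₂ = 14.24 mol/s.
Outlet amounts (n = n₀ + Σ ν·ξ):
  C: 609.6 − 1(164) = 445.6
  A: 0 + 1(164) − 2(14.24) = 135.5
  D: 0 + 3(14.24) = 42.73
Total out = 445.6 + 135.5 + 42.73 = 623.8 mol/s.

624 mol/s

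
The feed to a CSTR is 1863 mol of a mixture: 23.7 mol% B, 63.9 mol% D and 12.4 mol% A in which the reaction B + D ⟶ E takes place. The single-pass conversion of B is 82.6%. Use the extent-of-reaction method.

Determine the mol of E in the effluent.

365 mol

B reacted = 0.826 × 441.5 = 364.7 mol; ν_B = −1, so ξ = 364.7/1 = 364.7 mol.
Outlet amounts (n = n₀ + ν ξ):
  B: 441.5 − 1(364.7) = 76.83
  D: 1190 − 1(364.7) = 825.8
  E: 0 + 1(364.7) = 364.7
  A: 231 (inert)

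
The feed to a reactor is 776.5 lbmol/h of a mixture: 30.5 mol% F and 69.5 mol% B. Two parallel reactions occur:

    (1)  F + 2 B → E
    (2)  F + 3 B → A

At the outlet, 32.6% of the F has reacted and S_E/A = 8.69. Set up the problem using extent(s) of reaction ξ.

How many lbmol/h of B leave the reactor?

Conversion of F: F consumed = 0.326 × 236.8 = 77.21 lbmol/h = 1ξ₁ + 1ξ₂.
Selectivity: 1ξ₁ / (1ξ₂) = 8.69 → ξ₁ = 8.69 ξ₂.
Substitute: (1·8.69 + 1) ξ₂ = 77.21 → ξ₂ = 7.968 lbmol/h, ξ₁ = 69.24 lbmol/h.
Outlet amounts (n = n₀ + Σ ν·ξ):
  F: 236.8 − 1(69.24) − 1(7.968) = 159.6
  B: 539.7 − 2(69.24) − 3(7.968) = 377.3
  E: 0 + 1(69.24) = 69.24
  A: 0 + 1(7.968) = 7.968

377 lbmol/h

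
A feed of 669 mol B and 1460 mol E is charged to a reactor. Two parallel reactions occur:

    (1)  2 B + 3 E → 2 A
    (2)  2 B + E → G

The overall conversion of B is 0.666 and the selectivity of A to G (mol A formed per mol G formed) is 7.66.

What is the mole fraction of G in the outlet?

Conversion of B: B consumed = 0.666 × 669 = 445.6 mol = 2ξ₁ + 2ξ₂.
Selectivity: 2ξ₁ / (1ξ₂) = 7.66 → ξ₁ = 3.83 ξ₂.
Substitute: (2·3.83 + 2) ξ₂ = 445.6 → ξ₂ = 46.12 mol, ξ₁ = 176.7 mol.
Outlet amounts (n = n₀ + Σ ν·ξ):
  B: 669 − 2(176.7) − 2(46.12) = 223.4
  E: 1460 − 3(176.7) − 1(46.12) = 883.9
  A: 0 + 2(176.7) = 353.3
  G: 0 + 1(46.12) = 46.12
Total out = 1507 mol; y_G = 46.12 / 1507 = 0.03061.

0.0306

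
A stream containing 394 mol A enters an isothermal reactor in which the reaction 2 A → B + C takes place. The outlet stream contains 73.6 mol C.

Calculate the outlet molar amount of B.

For C: n = n₀ + 1ξ → 73.6 = 0 + 1ξ, giving ξ = 73.6 mol.
Outlet amounts (n = n₀ + ν ξ):
  A: 394 − 2(73.6) = 246.8
  B: 0 + 1(73.6) = 73.6
  C: 0 + 1(73.6) = 73.6

73.6 mol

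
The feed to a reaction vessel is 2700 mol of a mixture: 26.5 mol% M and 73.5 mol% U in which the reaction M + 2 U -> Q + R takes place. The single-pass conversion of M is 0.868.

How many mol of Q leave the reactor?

621 mol

M reacted = 0.868 × 715.5 = 621.1 mol; ν_M = −1, so ξ = 621.1/1 = 621.1 mol.
Outlet amounts (n = n₀ + ν ξ):
  M: 715.5 − 1(621.1) = 94.45
  U: 1984 − 2(621.1) = 742.4
  Q: 0 + 1(621.1) = 621.1
  R: 0 + 1(621.1) = 621.1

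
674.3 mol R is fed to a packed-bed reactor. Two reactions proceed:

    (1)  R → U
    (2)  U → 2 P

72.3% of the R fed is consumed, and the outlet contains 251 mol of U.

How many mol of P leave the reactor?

473 mol

Conversion of R: R consumed = 1ξ₁ = 0.723 × 674.3 → ξ₁ = 487.5 mol.
U balance: n_U = 0 + 1ξ₁ − 1ξ₂ = 251 → ξ₂ = (1·487.5 − 251)/1 = 236.5 mol.
Outlet amounts (n = n₀ + Σ ν·ξ):
  R: 674.3 − 1(487.5) = 186.8
  U: 0 + 1(487.5) − 1(236.5) = 251
  P: 0 + 2(236.5) = 473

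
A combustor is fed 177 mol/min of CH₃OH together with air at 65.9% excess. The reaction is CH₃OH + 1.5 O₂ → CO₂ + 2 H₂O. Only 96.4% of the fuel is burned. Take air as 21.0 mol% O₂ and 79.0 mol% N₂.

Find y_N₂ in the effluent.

0.702

Stoichiometric O₂ = 1.5 × 177 = 265.5 mol/min; O₂ fed = 265.5 × 1.659 = 440.5 mol/min.
N₂ fed = 440.5 × 79/21 = 1657 mol/min.
Fuel reacted = 0.964 × 177 → ξ = 170.6 mol/min.
Outlet (n = n₀ + ν ξ):
  CH₃OH: 177 − 1(170.6) = 6.372
  O₂: 440.5 − 1.5(170.6) = 184.5
  N₂: 1657 (inert)
  CO₂: 0 + 1(170.6) = 170.6
  H₂O: 0 + 2(170.6) = 341.3
Total out = 2360 mol/min; y_N₂ = 1657 / 2360 = 0.7022.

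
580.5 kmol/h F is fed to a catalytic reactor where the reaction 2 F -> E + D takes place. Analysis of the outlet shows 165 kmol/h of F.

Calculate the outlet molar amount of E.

208 kmol/h

For F: n = n₀ − 2ξ → 165 = 580.5 − 2ξ, giving ξ = 207.8 kmol/h.
Outlet amounts (n = n₀ + ν ξ):
  F: 580.5 − 2(207.8) = 165
  E: 0 + 1(207.8) = 207.8
  D: 0 + 1(207.8) = 207.8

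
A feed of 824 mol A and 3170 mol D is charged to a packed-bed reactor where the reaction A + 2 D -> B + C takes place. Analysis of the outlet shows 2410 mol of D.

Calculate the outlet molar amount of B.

380 mol

For D: n = n₀ − 2ξ → 2410 = 3170 − 2ξ, giving ξ = 380 mol.
Outlet amounts (n = n₀ + ν ξ):
  A: 824 − 1(380) = 444
  D: 3170 − 2(380) = 2410
  B: 0 + 1(380) = 380
  C: 0 + 1(380) = 380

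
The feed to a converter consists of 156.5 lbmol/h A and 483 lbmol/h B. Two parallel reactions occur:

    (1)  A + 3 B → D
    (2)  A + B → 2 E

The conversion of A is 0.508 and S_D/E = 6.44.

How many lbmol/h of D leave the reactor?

73.8 lbmol/h

Conversion of A: A consumed = 0.508 × 156.5 = 79.5 lbmol/h = 1ξ₁ + 1ξ₂.
Selectivity: 1ξ₁ / (2ξ₂) = 6.44 → ξ₁ = 12.88 ξ₂.
Substitute: (1·12.88 + 1) ξ₂ = 79.5 → ξ₂ = 5.728 lbmol/h, ξ₁ = 73.77 lbmol/h.
Outlet amounts (n = n₀ + Σ ν·ξ):
  A: 156.5 − 1(73.77) − 1(5.728) = 77
  B: 483 − 3(73.77) − 1(5.728) = 255.9
  D: 0 + 1(73.77) = 73.77
  E: 0 + 2(5.728) = 11.46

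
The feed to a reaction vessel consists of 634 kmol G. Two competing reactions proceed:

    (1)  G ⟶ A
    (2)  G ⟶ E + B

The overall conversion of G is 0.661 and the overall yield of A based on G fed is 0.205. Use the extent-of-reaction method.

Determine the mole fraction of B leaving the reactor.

Yield of A: 1ξ₁ / 634 = 0.205 → ξ₁ = 130 kmol.
Conversion of G: 1ξ₁ + 1ξ₂ = 0.661 × 634 = 419.1 → ξ₂ = 289.1 kmol.
Outlet amounts (n = n₀ + Σ ν·ξ):
  G: 634 − 1(130) − 1(289.1) = 214.9
  A: 0 + 1(130) = 130
  E: 0 + 1(289.1) = 289.1
  B: 0 + 1(289.1) = 289.1
Total out = 923.1 kmol; y_B = 289.1 / 923.1 = 0.3132.

0.313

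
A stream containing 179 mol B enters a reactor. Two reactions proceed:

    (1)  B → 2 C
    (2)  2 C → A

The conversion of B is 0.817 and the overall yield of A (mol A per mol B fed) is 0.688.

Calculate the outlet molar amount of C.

Conversion of B: B consumed = 1ξ₁ = 0.817 × 179 → ξ₁ = 146.2 mol.
Yield of A: 1ξ₂ / 179 = 0.688 → ξ₂ = 123.2 mol.
Outlet amounts (n = n₀ + Σ ν·ξ):
  B: 179 − 1(146.2) = 32.76
  C: 0 + 2(146.2) − 2(123.2) = 46.18
  A: 0 + 1(123.2) = 123.2

46.2 mol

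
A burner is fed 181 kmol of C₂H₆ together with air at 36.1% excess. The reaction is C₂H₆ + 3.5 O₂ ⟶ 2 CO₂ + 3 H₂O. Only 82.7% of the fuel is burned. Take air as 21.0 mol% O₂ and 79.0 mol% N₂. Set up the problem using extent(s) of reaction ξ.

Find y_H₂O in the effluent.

Stoichiometric O₂ = 3.5 × 181 = 633.5 kmol; O₂ fed = 633.5 × 1.361 = 862.2 kmol.
N₂ fed = 862.2 × 79/21 = 3243 kmol.
Fuel reacted = 0.827 × 181 → ξ = 149.7 kmol.
Outlet (n = n₀ + ν ξ):
  C₂H₆: 181 − 1(149.7) = 31.31
  O₂: 862.2 − 3.5(149.7) = 338.3
  N₂: 3243 (inert)
  CO₂: 0 + 2(149.7) = 299.4
  H₂O: 0 + 3(149.7) = 449.1
Total out = 4362 kmol; y_H₂O = 449.1 / 4362 = 0.103.

0.103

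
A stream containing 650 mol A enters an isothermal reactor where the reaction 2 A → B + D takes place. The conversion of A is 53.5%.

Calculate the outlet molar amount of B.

A reacted = 0.535 × 650 = 347.8 mol; ν_A = −2, so ξ = 347.8/2 = 173.9 mol.
Outlet amounts (n = n₀ + ν ξ):
  A: 650 − 2(173.9) = 302.2
  B: 0 + 1(173.9) = 173.9
  D: 0 + 1(173.9) = 173.9

174 mol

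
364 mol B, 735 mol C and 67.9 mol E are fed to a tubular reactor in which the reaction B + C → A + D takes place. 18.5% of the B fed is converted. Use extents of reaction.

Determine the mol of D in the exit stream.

B reacted = 0.185 × 364 = 67.34 mol; ν_B = −1, so ξ = 67.34/1 = 67.34 mol.
Outlet amounts (n = n₀ + ν ξ):
  B: 364 − 1(67.34) = 296.7
  C: 735 − 1(67.34) = 667.7
  A: 0 + 1(67.34) = 67.34
  D: 0 + 1(67.34) = 67.34
  E: 67.9 (inert)

67.3 mol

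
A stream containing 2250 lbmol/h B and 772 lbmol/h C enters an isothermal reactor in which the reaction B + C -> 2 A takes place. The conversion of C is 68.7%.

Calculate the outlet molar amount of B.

1720 lbmol/h

C reacted = 0.687 × 772 = 530.4 lbmol/h; ν_C = −1, so ξ = 530.4/1 = 530.4 lbmol/h.
Outlet amounts (n = n₀ + ν ξ):
  B: 2250 − 1(530.4) = 1720
  C: 772 − 1(530.4) = 241.6
  A: 0 + 2(530.4) = 1061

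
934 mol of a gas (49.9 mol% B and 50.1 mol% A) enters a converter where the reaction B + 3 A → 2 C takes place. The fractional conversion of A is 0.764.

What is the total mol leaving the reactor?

696 mol

A reacted = 0.764 × 467.9 = 357.5 mol; ν_A = −3, so ξ = 357.5/3 = 119.2 mol.
Outlet amounts (n = n₀ + ν ξ):
  B: 466.1 − 1(119.2) = 346.9
  A: 467.9 − 3(119.2) = 110.4
  C: 0 + 2(119.2) = 238.3
Total out = 346.9 + 110.4 + 238.3 = 695.7 mol.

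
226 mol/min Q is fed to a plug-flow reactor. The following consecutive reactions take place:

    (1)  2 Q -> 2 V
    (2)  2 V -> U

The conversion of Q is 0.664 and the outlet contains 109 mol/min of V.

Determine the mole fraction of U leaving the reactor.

0.0999

Conversion of Q: Q consumed = 2ξ₁ = 0.664 × 226 → ξ₁ = 75.03 mol/min.
V balance: n_V = 0 + 2ξ₁ − 2ξ₂ = 109 → ξ₂ = (2·75.03 − 109)/2 = 20.53 mol/min.
Outlet amounts (n = n₀ + Σ ν·ξ):
  Q: 226 − 2(75.03) = 75.94
  V: 0 + 2(75.03) − 2(20.53) = 109
  U: 0 + 1(20.53) = 20.53
Total out = 205.5 mol/min; y_U = 20.53 / 205.5 = 0.09993.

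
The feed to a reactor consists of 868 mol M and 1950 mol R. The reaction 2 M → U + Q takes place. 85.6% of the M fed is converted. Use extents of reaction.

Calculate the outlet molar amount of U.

M reacted = 0.856 × 868 = 743 mol; ν_M = −2, so ξ = 743/2 = 371.5 mol.
Outlet amounts (n = n₀ + ν ξ):
  M: 868 − 2(371.5) = 125
  U: 0 + 1(371.5) = 371.5
  Q: 0 + 1(371.5) = 371.5
  R: 1950 (inert)

372 mol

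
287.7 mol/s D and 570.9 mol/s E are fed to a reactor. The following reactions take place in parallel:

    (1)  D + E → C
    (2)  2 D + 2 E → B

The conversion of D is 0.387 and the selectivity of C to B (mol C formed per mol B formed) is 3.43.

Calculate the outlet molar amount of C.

70.3 mol/s

Conversion of D: D consumed = 0.387 × 287.7 = 111.3 mol/s = 1ξ₁ + 2ξ₂.
Selectivity: 1ξ₁ / (1ξ₂) = 3.43 → ξ₁ = 3.43 ξ₂.
Substitute: (1·3.43 + 2) ξ₂ = 111.3 → ξ₂ = 20.5 mol/s, ξ₁ = 70.33 mol/s.
Outlet amounts (n = n₀ + Σ ν·ξ):
  D: 287.7 − 1(70.33) − 2(20.5) = 176.4
  E: 570.9 − 1(70.33) − 2(20.5) = 459.6
  C: 0 + 1(70.33) = 70.33
  B: 0 + 1(20.5) = 20.5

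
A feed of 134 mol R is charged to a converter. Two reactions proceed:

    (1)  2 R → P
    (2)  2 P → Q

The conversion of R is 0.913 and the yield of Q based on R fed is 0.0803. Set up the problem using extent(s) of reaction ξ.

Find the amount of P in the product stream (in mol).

Conversion of R: R consumed = 2ξ₁ = 0.913 × 134 → ξ₁ = 61.17 mol.
Yield of Q: 1ξ₂ / 134 = 0.0803 → ξ₂ = 10.76 mol.
Outlet amounts (n = n₀ + Σ ν·ξ):
  R: 134 − 2(61.17) = 11.66
  P: 0 + 1(61.17) − 2(10.76) = 39.65
  Q: 0 + 1(10.76) = 10.76

39.7 mol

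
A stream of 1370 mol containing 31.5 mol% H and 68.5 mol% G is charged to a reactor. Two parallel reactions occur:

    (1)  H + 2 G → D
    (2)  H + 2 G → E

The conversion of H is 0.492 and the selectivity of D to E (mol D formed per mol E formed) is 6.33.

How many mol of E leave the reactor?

29 mol

Conversion of H: H consumed = 0.492 × 431.6 = 212.3 mol = 1ξ₁ + 1ξ₂.
Selectivity: 1ξ₁ / (1ξ₂) = 6.33 → ξ₁ = 6.33 ξ₂.
Substitute: (1·6.33 + 1) ξ₂ = 212.3 → ξ₂ = 28.97 mol, ξ₁ = 183.4 mol.
Outlet amounts (n = n₀ + Σ ν·ξ):
  H: 431.6 − 1(183.4) − 1(28.97) = 219.2
  G: 938.5 − 2(183.4) − 2(28.97) = 513.8
  D: 0 + 1(183.4) = 183.4
  E: 0 + 1(28.97) = 28.97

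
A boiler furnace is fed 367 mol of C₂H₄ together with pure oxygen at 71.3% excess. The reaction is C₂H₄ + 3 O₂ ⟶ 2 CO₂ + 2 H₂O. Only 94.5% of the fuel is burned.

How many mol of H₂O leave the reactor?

Stoichiometric O₂ = 3 × 367 = 1101 mol; O₂ fed = 1101 × 1.713 = 1886 mol.
Fuel reacted = 0.945 × 367 → ξ = 346.8 mol.
Outlet (n = n₀ + ν ξ):
  C₂H₄: 367 − 1(346.8) = 20.19
  O₂: 1886 − 3(346.8) = 845.6
  CO₂: 0 + 2(346.8) = 693.6
  H₂O: 0 + 2(346.8) = 693.6

694 mol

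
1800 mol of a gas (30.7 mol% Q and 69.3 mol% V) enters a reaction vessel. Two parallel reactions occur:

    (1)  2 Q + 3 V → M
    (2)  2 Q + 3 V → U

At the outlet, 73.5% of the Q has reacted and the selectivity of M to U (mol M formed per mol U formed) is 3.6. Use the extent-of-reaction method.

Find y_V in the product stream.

0.646

Conversion of Q: Q consumed = 0.735 × 552.6 = 406.2 mol = 2ξ₁ + 2ξ₂.
Selectivity: 1ξ₁ / (1ξ₂) = 3.6 → ξ₁ = 3.6 ξ₂.
Substitute: (2·3.6 + 2) ξ₂ = 406.2 → ξ₂ = 44.15 mol, ξ₁ = 158.9 mol.
Outlet amounts (n = n₀ + Σ ν·ξ):
  Q: 552.6 − 2(158.9) − 2(44.15) = 146.4
  V: 1247 − 3(158.9) − 3(44.15) = 638.2
  M: 0 + 1(158.9) = 158.9
  U: 0 + 1(44.15) = 44.15
Total out = 987.7 mol; y_V = 638.2 / 987.7 = 0.6461.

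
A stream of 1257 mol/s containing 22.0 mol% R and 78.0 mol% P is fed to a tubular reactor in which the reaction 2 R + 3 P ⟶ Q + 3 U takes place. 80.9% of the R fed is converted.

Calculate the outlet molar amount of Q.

R reacted = 0.809 × 276.5 = 223.7 mol/s; ν_R = −2, so ξ = 223.7/2 = 111.9 mol/s.
Outlet amounts (n = n₀ + ν ξ):
  R: 276.5 − 2(111.9) = 52.82
  P: 980.5 − 3(111.9) = 644.9
  Q: 0 + 1(111.9) = 111.9
  U: 0 + 3(111.9) = 335.6

112 mol/s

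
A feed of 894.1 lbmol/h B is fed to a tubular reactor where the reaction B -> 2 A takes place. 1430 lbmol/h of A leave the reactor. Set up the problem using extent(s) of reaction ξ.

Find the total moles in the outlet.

1610 lbmol/h

For A: n = n₀ + 2ξ → 1430 = 0 + 2ξ, giving ξ = 715 lbmol/h.
Outlet amounts (n = n₀ + ν ξ):
  B: 894.1 − 1(715) = 179.1
  A: 0 + 2(715) = 1430
Total out = 179.1 + 1430 = 1609 lbmol/h.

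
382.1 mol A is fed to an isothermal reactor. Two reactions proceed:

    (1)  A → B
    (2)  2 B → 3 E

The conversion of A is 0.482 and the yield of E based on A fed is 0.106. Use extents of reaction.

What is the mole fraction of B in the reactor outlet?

0.397

Conversion of A: A consumed = 1ξ₁ = 0.482 × 382.1 → ξ₁ = 184.2 mol.
Yield of E: 3ξ₂ / 382.1 = 0.106 → ξ₂ = 13.5 mol.
Outlet amounts (n = n₀ + Σ ν·ξ):
  A: 382.1 − 1(184.2) = 197.9
  B: 0 + 1(184.2) − 2(13.5) = 157.2
  E: 0 + 3(13.5) = 40.5
Total out = 395.6 mol; y_B = 157.2 / 395.6 = 0.3973.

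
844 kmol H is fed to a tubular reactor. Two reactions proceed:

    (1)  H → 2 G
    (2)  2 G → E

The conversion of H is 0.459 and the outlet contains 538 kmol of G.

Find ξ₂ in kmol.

ξ₂ = 118 kmol

Conversion of H: H consumed = 1ξ₁ = 0.459 × 844 → ξ₁ = 387.4 kmol.
G balance: n_G = 0 + 2ξ₁ − 2ξ₂ = 538 → ξ₂ = (2·387.4 − 538)/2 = 118.4 kmol.
Outlet amounts (n = n₀ + Σ ν·ξ):
  H: 844 − 1(387.4) = 456.6
  G: 0 + 2(387.4) − 2(118.4) = 538
  E: 0 + 1(118.4) = 118.4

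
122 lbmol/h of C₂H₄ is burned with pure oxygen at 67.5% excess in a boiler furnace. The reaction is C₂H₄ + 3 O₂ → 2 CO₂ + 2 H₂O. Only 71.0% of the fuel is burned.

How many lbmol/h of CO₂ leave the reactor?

Stoichiometric O₂ = 3 × 122 = 366 lbmol/h; O₂ fed = 366 × 1.675 = 613.1 lbmol/h.
Fuel reacted = 0.71 × 122 → ξ = 86.62 lbmol/h.
Outlet (n = n₀ + ν ξ):
  C₂H₄: 122 − 1(86.62) = 35.38
  O₂: 613.1 − 3(86.62) = 353.2
  CO₂: 0 + 2(86.62) = 173.2
  H₂O: 0 + 2(86.62) = 173.2

173 lbmol/h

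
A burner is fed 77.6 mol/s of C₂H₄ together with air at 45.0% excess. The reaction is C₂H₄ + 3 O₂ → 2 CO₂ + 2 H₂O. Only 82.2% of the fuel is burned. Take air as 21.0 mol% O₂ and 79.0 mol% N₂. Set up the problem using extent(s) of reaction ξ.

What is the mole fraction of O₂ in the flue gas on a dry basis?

0.0939

Stoichiometric O₂ = 3 × 77.6 = 232.8 mol/s; O₂ fed = 232.8 × 1.450 = 337.6 mol/s.
N₂ fed = 337.6 × 79/21 = 1270 mol/s.
Fuel reacted = 0.822 × 77.6 → ξ = 63.79 mol/s.
Outlet (n = n₀ + ν ξ):
  C₂H₄: 77.6 − 1(63.79) = 13.81
  O₂: 337.6 − 3(63.79) = 146.2
  N₂: 1270 (inert)
  CO₂: 0 + 2(63.79) = 127.6
  H₂O: 0 + 2(63.79) = 127.6
Dry total = 1557 mol/s; y_O₂ (dry) = 146.2 / 1557 = 0.09387.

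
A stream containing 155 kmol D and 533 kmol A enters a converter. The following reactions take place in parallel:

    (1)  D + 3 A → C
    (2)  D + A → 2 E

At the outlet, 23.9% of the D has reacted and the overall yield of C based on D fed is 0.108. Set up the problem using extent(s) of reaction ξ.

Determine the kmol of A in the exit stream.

462 kmol

Yield of C: 1ξ₁ / 155 = 0.108 → ξ₁ = 16.74 kmol.
Conversion of D: 1ξ₁ + 1ξ₂ = 0.239 × 155 = 37.05 → ξ₂ = 20.31 kmol.
Outlet amounts (n = n₀ + Σ ν·ξ):
  D: 155 − 1(16.74) − 1(20.31) = 118
  A: 533 − 3(16.74) − 1(20.31) = 462.5
  C: 0 + 1(16.74) = 16.74
  E: 0 + 2(20.31) = 40.61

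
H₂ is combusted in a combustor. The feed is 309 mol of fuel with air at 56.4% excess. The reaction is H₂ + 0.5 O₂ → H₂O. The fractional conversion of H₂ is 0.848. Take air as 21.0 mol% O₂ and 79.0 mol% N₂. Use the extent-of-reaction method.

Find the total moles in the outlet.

1330 mol

Stoichiometric O₂ = 0.5 × 309 = 154.5 mol; O₂ fed = 154.5 × 1.564 = 241.6 mol.
N₂ fed = 241.6 × 79/21 = 909 mol.
Fuel reacted = 0.848 × 309 → ξ = 262 mol.
Outlet (n = n₀ + ν ξ):
  H₂: 309 − 1(262) = 46.97
  O₂: 241.6 − 0.5(262) = 110.6
  N₂: 909 (inert)
  H₂O: 0 + 1(262) = 262
Total out = 46.97 + 110.6 + 909 + 262 = 1329 mol.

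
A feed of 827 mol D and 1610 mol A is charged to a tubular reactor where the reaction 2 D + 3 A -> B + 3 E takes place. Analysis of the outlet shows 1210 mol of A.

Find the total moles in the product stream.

For A: n = n₀ − 3ξ → 1210 = 1610 − 3ξ, giving ξ = 133.3 mol.
Outlet amounts (n = n₀ + ν ξ):
  D: 827 − 2(133.3) = 560.3
  A: 1610 − 3(133.3) = 1210
  B: 0 + 1(133.3) = 133.3
  E: 0 + 3(133.3) = 400
Total out = 560.3 + 1210 + 133.3 + 400 = 2304 mol.

2300 mol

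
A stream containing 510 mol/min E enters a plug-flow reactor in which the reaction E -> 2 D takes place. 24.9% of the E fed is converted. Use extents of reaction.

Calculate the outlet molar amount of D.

254 mol/min

E reacted = 0.249 × 510 = 127 mol/min; ν_E = −1, so ξ = 127/1 = 127 mol/min.
Outlet amounts (n = n₀ + ν ξ):
  E: 510 − 1(127) = 383
  D: 0 + 2(127) = 254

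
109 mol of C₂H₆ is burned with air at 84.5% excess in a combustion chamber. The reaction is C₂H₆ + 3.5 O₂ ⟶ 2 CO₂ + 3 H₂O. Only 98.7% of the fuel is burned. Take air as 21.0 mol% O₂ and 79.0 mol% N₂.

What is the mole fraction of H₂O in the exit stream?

Stoichiometric O₂ = 3.5 × 109 = 381.5 mol; O₂ fed = 381.5 × 1.845 = 703.9 mol.
N₂ fed = 703.9 × 79/21 = 2648 mol.
Fuel reacted = 0.987 × 109 → ξ = 107.6 mol.
Outlet (n = n₀ + ν ξ):
  C₂H₆: 109 − 1(107.6) = 1.417
  O₂: 703.9 − 3.5(107.6) = 327.3
  N₂: 2648 (inert)
  CO₂: 0 + 2(107.6) = 215.2
  H₂O: 0 + 3(107.6) = 322.7
Total out = 3515 mol; y_H₂O = 322.7 / 3515 = 0.09183.

0.0918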